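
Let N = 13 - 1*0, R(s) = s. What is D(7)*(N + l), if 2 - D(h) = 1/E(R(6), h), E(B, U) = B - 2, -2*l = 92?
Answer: -231/4 ≈ -57.750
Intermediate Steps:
l = -46 (l = -½*92 = -46)
E(B, U) = -2 + B
N = 13 (N = 13 + 0 = 13)
D(h) = 7/4 (D(h) = 2 - 1/(-2 + 6) = 2 - 1/4 = 2 - 1*¼ = 2 - ¼ = 7/4)
D(7)*(N + l) = 7*(13 - 46)/4 = (7/4)*(-33) = -231/4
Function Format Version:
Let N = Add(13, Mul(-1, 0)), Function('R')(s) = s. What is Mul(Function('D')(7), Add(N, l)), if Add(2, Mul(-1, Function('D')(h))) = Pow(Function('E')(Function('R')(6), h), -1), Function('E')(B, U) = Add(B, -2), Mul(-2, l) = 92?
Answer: Rational(-231, 4) ≈ -57.750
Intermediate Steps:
l = -46 (l = Mul(Rational(-1, 2), 92) = -46)
Function('E')(B, U) = Add(-2, B)
N = 13 (N = Add(13, 0) = 13)
Function('D')(h) = Rational(7, 4) (Function('D')(h) = Add(2, Mul(-1, Pow(Add(-2, 6), -1))) = Add(2, Mul(-1, Pow(4, -1))) = Add(2, Mul(-1, Rational(1, 4))) = Add(2, Rational(-1, 4)) = Rational(7, 4))
Mul(Function('D')(7), Add(N, l)) = Mul(Rational(7, 4), Add(13, -46)) = Mul(Rational(7, 4), -33) = Rational(-231, 4)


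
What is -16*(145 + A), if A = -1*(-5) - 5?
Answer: -2320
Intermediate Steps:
A = 0 (A = 5 - 5 = 0)
-16*(145 + A) = -16*(145 + 0) = -16*145 = -2320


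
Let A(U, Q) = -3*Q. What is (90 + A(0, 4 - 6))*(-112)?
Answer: -10752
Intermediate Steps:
(90 + A(0, 4 - 6))*(-112) = (90 - 3*(4 - 6))*(-112) = (90 - 3*(-2))*(-112) = (90 + 6)*(-112) = 96*(-112) = -10752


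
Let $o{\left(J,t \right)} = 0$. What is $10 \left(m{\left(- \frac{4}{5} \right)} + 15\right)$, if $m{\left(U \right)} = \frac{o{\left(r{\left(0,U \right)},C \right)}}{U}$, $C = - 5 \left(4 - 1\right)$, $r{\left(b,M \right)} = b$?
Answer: $150$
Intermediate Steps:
$C = -15$ ($C = \left(-5\right) 3 = -15$)
$m{\left(U \right)} = 0$ ($m{\left(U \right)} = \frac{0}{U} = 0$)
$10 \left(m{\left(- \frac{4}{5} \right)} + 15\right) = 10 \left(0 + 15\right) = 10 \cdot 15 = 150$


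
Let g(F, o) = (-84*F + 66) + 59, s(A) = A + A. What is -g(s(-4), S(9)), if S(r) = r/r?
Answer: -797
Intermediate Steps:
s(A) = 2*A
S(r) = 1
g(F, o) = 125 - 84*F (g(F, o) = (66 - 84*F) + 59 = 125 - 84*F)
-g(s(-4), S(9)) = -(125 - 168*(-4)) = -(125 - 84*(-8)) = -(125 + 672) = -1*797 = -797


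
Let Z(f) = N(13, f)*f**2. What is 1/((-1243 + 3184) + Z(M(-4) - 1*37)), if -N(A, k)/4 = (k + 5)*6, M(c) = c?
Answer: 1/1454325 ≈ 6.8760e-7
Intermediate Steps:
N(A, k) = -120 - 24*k (N(A, k) = -4*(k + 5)*6 = -4*(5 + k)*6 = -4*(30 + 6*k) = -120 - 24*k)
Z(f) = f**2*(-120 - 24*f) (Z(f) = (-120 - 24*f)*f**2 = f**2*(-120 - 24*f))
1/((-1243 + 3184) + Z(M(-4) - 1*37)) = 1/((-1243 + 3184) + 24*(-4 - 1*37)**2*(-5 - (-4 - 1*37))) = 1/(1941 + 24*(-4 - 37)**2*(-5 - (-4 - 37))) = 1/(1941 + 24*(-41)**2*(-5 - 1*(-41))) = 1/(1941 + 24*1681*(-5 + 41)) = 1/(1941 + 24*1681*36) = 1/(1941 + 1452384) = 1/1454325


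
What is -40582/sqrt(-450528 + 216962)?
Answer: 20291*I*sqrt(233566)/116783 ≈ 83.971*I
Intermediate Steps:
-40582/sqrt(-450528 + 216962) = -40582*(-I*sqrt(233566)/233566) = -(-20291)*I*sqrt(233566)/116783 = 20291*I*sqrt(233566)/116783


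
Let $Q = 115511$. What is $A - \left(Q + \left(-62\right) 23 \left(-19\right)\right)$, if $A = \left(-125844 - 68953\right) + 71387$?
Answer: $-266015$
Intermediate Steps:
$A = -123410$ ($A = -194797 + 71387 = -123410$)
$A - \left(Q + \left(-62\right) 23 \left(-19\right)\right) = -123410 - \left(115511 + \left(-62\right) 23 \left(-19\right)\right) = -123410 - \left(115511 - -27094\right) = -123410 - \left(115511 + 27094\right) = -123410 - 142605 = -266015$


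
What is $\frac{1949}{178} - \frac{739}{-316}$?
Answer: $\frac{373713}{28124} \approx 13.288$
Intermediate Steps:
$\frac{1949}{178} - \frac{739}{-316} = 1949 \cdot \frac{1}{178} - - \frac{739}{316} = \frac{1949}{178} + \frac{739}{316} = \frac{373713}{28124}$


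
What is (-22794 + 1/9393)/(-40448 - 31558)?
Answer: 214104041/676352358 ≈ 0.31656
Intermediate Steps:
(-22794 + 1/9393)/(-40448 - 31558) = (-22794 + 1/9393)/(-72006) = -214104041/9393*(-1/72006) = 214104041/676352358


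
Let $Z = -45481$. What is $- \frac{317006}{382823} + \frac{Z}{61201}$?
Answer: $- \frac{5258893867}{3347021489} \approx -1.5712$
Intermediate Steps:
$- \frac{317006}{382823} + \frac{Z}{61201} = - \frac{317006}{382823} - \frac{45481}{61201} = - \frac{5258893867}{3347021489}$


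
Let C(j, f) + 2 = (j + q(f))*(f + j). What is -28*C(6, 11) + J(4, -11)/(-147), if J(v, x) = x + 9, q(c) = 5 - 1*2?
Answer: -621514/147 ≈ -4228.0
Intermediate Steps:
q(c) = 3 (q(c) = 5 - 2 = 3)
C(j, f) = -2 + (3 + j)*(f + j) (C(j, f) = -2 + (j + 3)*(f + j) = -2 + (3 + j)*(f + j))
J(v, x) = 9 + x
-28*C(6, 11) + J(4, -11)/(-147) = -28*(-2 + 6² + 3*11 + 3*6 + 11*6) + (9 - 11)/(-147) = -28*(-2 + 36 + 33 + 18 + 66) - 2*(-1/147) = -28*151 + 2/147 = -4228 + 2/147 = -621514/147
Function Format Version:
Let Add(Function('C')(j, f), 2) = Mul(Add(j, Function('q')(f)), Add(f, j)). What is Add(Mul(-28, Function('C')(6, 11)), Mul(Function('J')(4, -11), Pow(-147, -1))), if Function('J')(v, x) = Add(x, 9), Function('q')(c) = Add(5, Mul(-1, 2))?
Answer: Rational(-621514, 147) ≈ -4228.0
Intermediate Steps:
Function('q')(c) = 3 (Function('q')(c) = Add(5, -2) = 3)
Function('C')(j, f) = Add(-2, Mul(Add(3, j), Add(f, j))) (Function('C')(j, f) = Add(-2, Mul(Add(j, 3), Add(f, j))) = Add(-2, Mul(Add(3, j), Add(f, j))))
Function('J')(v, x) = Add(9, x)
Add(Mul(-28, Function('C')(6, 11)), Mul(Function('J')(4, -11), Pow(-147, -1))) = Add(Mul(-28, Add(-2, Pow(6, 2), Mul(3, 11), Mul(3, 6), Mul(11, 6))), Mul(Add(9, -11), Pow(-147, -1))) = Add(Mul(-28, Add(-2, 36, 33, 18, 66)), Mul(-2, Rational(-1, 147))) = Add(Mul(-28, 151), Rational(2, 147)) = Add(-4228, Rational(2, 147)) = Rational(-621514, 147)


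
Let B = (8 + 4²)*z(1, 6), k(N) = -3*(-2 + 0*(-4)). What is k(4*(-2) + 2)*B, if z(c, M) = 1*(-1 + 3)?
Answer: 288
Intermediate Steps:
z(c, M) = 2 (z(c, M) = 1*2 = 2)
k(N) = 6 (k(N) = -3*(-2 + 0) = -3*(-2) = 6)
B = 48 (B = (8 + 4²)*2 = (8 + 16)*2 = 24*2 = 48)
k(4*(-2) + 2)*B = 6*48 = 288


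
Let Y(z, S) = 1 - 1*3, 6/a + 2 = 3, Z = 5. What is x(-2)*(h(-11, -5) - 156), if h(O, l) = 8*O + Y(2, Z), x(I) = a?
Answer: -1476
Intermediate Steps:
a = 6 (a = 6/(-2 + 3) = 6/1 = 6*1 = 6)
Y(z, S) = -2 (Y(z, S) = 1 - 3 = -2)
x(I) = 6
h(O, l) = -2 + 8*O (h(O, l) = 8*O - 2 = -2 + 8*O)
x(-2)*(h(-11, -5) - 156) = 6*((-2 + 8*(-11)) - 156) = 6*((-2 - 88) - 156) = 6*(-90 - 156) = 6*(-246) = -1476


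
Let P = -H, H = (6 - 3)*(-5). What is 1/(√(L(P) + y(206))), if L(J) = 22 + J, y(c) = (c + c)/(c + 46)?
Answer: 3*√17038/2434 ≈ 0.16088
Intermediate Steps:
H = -15 (H = 3*(-5) = -15)
y(c) = 2*c/(46 + c) (y(c) = (2*c)/(46 + c) = 2*c/(46 + c))
P = 15 (P = -1*(-15) = 15)
1/(√(L(P) + y(206))) = 1/(√((22 + 15) + 2*206/(46 + 206))) = 1/(√(37 + 2*206/252)) = 1/(√(37 + 2*206*(1/252))) = 1/(√(37 + 103/63)) = 1/(√(2434/63)) = 1/(√17038/21) = 3*√17038/2434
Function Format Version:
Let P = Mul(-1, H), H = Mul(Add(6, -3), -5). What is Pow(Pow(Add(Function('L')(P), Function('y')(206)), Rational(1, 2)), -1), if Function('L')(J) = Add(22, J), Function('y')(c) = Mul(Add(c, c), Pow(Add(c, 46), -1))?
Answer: Mul(Rational(3, 2434), Pow(17038, Rational(1, 2))) ≈ 0.16088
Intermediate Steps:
H = -15 (H = Mul(3, -5) = -15)
Function('y')(c) = Mul(2, c, Pow(Add(46, c), -1)) (Function('y')(c) = Mul(Mul(2, c), Pow(Add(46, c), -1)) = Mul(2, c, Pow(Add(46, c), -1)))
P = 15 (P = Mul(-1, -15) = 15)
Pow(Pow(Add(Function('L')(P), Function('y')(206)), Rational(1, 2)), -1) = Pow(Pow(Add(Add(22, 15), Mul(2, 206, Pow(Add(46, 206), -1))), Rational(1, 2)), -1) = Pow(Pow(Add(37, Mul(2, 206, Pow(252, -1))), Rational(1, 2)), -1) = Pow(Pow(Add(37, Mul(2, 206, Rational(1, 252))), Rational(1, 2)), -1) = Pow(Pow(Add(37, Rational(103, 63)), Rational(1, 2)), -1) = Pow(Pow(Rational(2434, 63), Rational(1, 2)), -1) = Pow(Mul(Rational(1, 21), Pow(17038, Rational(1, 2))), -1) = Mul(Rational(3, 2434), Pow(17038, Rational(1, 2)))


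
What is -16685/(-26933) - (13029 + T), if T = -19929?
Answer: 185854385/26933 ≈ 6900.6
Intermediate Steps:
-16685/(-26933) - (13029 + T) = -16685/(-26933) - (13029 - 19929) = -16685*(-1/26933) - 1*(-6900) = 16685/26933 + 6900 = 185854385/26933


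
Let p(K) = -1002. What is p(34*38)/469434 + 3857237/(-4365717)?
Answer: -302515440382/341569332363 ≈ -0.88566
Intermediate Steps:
p(34*38)/469434 + 3857237/(-4365717) = -1002/469434 + 3857237/(-4365717) = -1002*1/469434 + 3857237*(-1/4365717) = -167/78239 - 3857237/4365717 = -302515440382/341569332363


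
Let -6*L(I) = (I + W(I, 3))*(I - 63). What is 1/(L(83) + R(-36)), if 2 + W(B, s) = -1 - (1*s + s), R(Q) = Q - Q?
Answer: -3/740 ≈ -0.0040541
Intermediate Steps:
R(Q) = 0
W(B, s) = -3 - 2*s (W(B, s) = -2 + (-1 - (1*s + s)) = -2 + (-1 - (s + s)) = -2 + (-1 - 2*s) = -3 - 2*s)
L(I) = -(-63 + I)*(-9 + I)/6 (L(I) = -(I + (-3 - 2*3))*(I - 63)/6 = -(I + (-3 - 6))*(-63 + I)/6 = -(I - 9)*(-63 + I)/6 = -(-9 + I)*(-63 + I)/6 = -(-63 + I)*(-9 + I)/6)
1/(L(83) + R(-36)) = 1/((-189/2 + 12*83 - ⅙*83²) + 0) = 1/((-189/2 + 996 - ⅙*6889) + 0) = 1/((-189/2 + 996 - 6889/6) + 0) = 1/(-740/3 + 0) = 1/(-740/3) = -3/740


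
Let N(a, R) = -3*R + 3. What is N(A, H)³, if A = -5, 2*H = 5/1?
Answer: -729/8 ≈ -91.125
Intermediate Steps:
H = 5/2 (H = (5/1)/2 = (5*1)/2 = (½)*5 = 5/2 ≈ 2.5000)
N(a, R) = 3 - 3*R
N(A, H)³ = (3 - 3*5/2)³ = (3 - 15/2)³ = (-9/2)³ = -729/8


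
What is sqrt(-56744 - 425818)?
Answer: 3*I*sqrt(53618) ≈ 694.67*I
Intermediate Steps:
sqrt(-56744 - 425818) = sqrt(-482562) = 3*I*sqrt(53618)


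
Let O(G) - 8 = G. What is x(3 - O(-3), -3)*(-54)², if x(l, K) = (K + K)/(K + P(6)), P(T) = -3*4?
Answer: 5832/5 ≈ 1166.4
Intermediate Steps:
O(G) = 8 + G
P(T) = -12
x(l, K) = 2*K/(-12 + K) (x(l, K) = (K + K)/(K - 12) = (2*K)/(-12 + K) = 2*K/(-12 + K))
x(3 - O(-3), -3)*(-54)² = (2*(-3)/(-12 - 3))*(-54)² = (2*(-3)/(-15))*2916 = (2*(-3)*(-1/15))*2916 = (⅖)*2916 = 5832/5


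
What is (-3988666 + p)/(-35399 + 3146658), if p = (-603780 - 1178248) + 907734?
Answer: -4862960/3111259 ≈ -1.5630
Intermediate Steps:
p = -874294 (p = -1782028 + 907734 = -874294)
(-3988666 + p)/(-35399 + 3146658) = (-3988666 - 874294)/(-35399 + 3146658) = -4862960/3111259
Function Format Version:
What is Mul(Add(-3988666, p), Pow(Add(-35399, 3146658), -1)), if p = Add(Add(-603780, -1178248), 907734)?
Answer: Rational(-4862960, 3111259) ≈ -1.5630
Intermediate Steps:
p = -874294 (p = Add(-1782028, 907734) = -874294)
Mul(Add(-3988666, p), Pow(Add(-35399, 3146658), -1)) = Mul(Add(-3988666, -874294), Pow(Add(-35399, 3146658), -1)) = Mul(-4862960, Pow(3111259, -1)) = Mul(-4862960, Rational(1, 3111259)) = Rational(-4862960, 3111259)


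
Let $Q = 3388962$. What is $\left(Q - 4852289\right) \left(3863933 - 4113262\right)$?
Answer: $364849857583$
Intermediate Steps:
$\left(Q - 4852289\right) \left(3863933 - 4113262\right) = \left(3388962 - 4852289\right) \left(3863933 - 4113262\right) = \left(-1463327\right) \left(-249329\right) = 364849857583$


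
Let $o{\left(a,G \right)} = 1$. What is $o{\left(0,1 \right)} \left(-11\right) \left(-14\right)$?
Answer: $154$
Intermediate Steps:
$o{\left(0,1 \right)} \left(-11\right) \left(-14\right) = 1 \left(-11\right) \left(-14\right) = \left(-11\right) \left(-14\right) = 154$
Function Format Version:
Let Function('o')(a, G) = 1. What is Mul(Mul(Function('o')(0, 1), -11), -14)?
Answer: 154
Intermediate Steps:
Mul(Mul(Function('o')(0, 1), -11), -14) = Mul(Mul(1, -11), -14) = Mul(-11, -14) = 154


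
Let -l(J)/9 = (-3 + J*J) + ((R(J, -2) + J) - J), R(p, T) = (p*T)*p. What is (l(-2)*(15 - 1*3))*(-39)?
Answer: -29484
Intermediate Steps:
R(p, T) = T*p² (R(p, T) = (T*p)*p = T*p²)
l(J) = 27 + 9*J² (l(J) = -9*((-3 + J*J) + ((-2*J² + J) - J)) = -9*((-3 + J²) + ((J - 2*J²) - J)) = -9*((-3 + J²) - 2*J²) = -9*(-3 - J²) = 27 + 9*J²)
(l(-2)*(15 - 1*3))*(-39) = ((27 + 9*(-2)²)*(15 - 1*3))*(-39) = ((27 + 9*4)*(15 - 3))*(-39) = ((27 + 36)*12)*(-39) = (63*12)*(-39) = 756*(-39) = -29484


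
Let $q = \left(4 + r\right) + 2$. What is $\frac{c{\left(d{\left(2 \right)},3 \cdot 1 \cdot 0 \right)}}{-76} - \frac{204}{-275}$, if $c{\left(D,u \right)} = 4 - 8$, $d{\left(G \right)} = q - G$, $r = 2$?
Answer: $\frac{4151}{5225} \approx 0.79445$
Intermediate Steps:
$q = 8$ ($q = \left(4 + 2\right) + 2 = 6 + 2 = 8$)
$d{\left(G \right)} = 8 - G$
$c{\left(D,u \right)} = -4$ ($c{\left(D,u \right)} = 4 - 8 = -4$)
$\frac{c{\left(d{\left(2 \right)},3 \cdot 1 \cdot 0 \right)}}{-76} - \frac{204}{-275} = - \frac{4}{-76} - \frac{204}{-275} = \left(-4\right) \left(- \frac{1}{76}\right) - - \frac{204}{275} = \frac{1}{19} + \frac{204}{275} = \frac{4151}{5225}$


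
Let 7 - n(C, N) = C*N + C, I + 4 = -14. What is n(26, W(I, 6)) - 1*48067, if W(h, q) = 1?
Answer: -48112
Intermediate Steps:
I = -18 (I = -4 - 14 = -18)
n(C, N) = 7 - C - C*N (n(C, N) = 7 - (C*N + C) = 7 - (C + C*N) = 7 + (-C - C*N) = 7 - C - C*N)
n(26, W(I, 6)) - 1*48067 = (7 - 1*26 - 1*26*1) - 1*48067 = (7 - 26 - 26) - 48067 = -45 - 48067 = -48112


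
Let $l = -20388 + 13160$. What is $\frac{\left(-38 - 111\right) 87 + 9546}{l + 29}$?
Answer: $\frac{3417}{7199} \approx 0.47465$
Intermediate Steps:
$l = -7228$
$\frac{\left(-38 - 111\right) 87 + 9546}{l + 29} = \frac{\left(-38 - 111\right) 87 + 9546}{-7228 + 29} = \frac{\left(-149\right) 87 + 9546}{-7199} = \left(-12963 + 9546\right) \left(- \frac{1}{7199}\right) = \left(-3417\right) \left(- \frac{1}{7199}\right) = \frac{3417}{7199}$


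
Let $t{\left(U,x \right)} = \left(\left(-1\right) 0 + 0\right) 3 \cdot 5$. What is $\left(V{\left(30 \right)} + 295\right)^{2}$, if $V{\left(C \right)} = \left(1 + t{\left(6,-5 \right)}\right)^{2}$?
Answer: $87616$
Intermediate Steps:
$t{\left(U,x \right)} = 0$ ($t{\left(U,x \right)} = \left(0 + 0\right) 3 \cdot 5 = 0 \cdot 3 \cdot 5 = 0 \cdot 5 = 0$)
$V{\left(C \right)} = 1$ ($V{\left(C \right)} = \left(1 + 0\right)^{2} = 1^{2} = 1$)
$\left(V{\left(30 \right)} + 295\right)^{2} = \left(1 + 295\right)^{2} = 296^{2} = 87616$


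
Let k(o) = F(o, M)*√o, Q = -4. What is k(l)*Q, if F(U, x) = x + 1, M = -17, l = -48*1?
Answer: 256*I*√3 ≈ 443.4*I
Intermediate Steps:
l = -48
F(U, x) = 1 + x
k(o) = -16*√o (k(o) = (1 - 17)*√o = -16*√o)
k(l)*Q = -64*I*√3*(-4) = 256*I*√3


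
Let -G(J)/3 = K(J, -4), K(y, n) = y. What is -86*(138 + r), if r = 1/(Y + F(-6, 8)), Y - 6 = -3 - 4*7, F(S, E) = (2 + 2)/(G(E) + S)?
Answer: -4472946/377 ≈ -11865.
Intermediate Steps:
G(J) = -3*J
F(S, E) = 4/(S - 3*E) (F(S, E) = (2 + 2)/(-3*E + S) = 4/(S - 3*E))
Y = -25 (Y = 6 + (-3 - 4*7) = 6 + (-3 - 28) = 6 - 31 = -25)
r = -15/377 (r = 1/(-25 - 4/(-1*(-6) + 3*8)) = 1/(-25 - 4/(6 + 24)) = 1/(-25 - 4/30) = 1/(-25 - 4*1/30) = 1/(-25 - 2/15) = 1/(-377/15) = -15/377 ≈ -0.039788)
-86*(138 + r) = -86*(138 - 15/377) = -86*52011/377 = -4472946/377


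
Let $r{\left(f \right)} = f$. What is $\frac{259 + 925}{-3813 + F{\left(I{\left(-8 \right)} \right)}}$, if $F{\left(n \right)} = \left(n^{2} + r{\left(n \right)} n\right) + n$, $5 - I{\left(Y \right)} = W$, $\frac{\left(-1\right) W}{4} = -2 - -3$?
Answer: $- \frac{592}{1821} \approx -0.3251$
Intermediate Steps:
$W = -4$ ($W = - 4 \left(-2 - -3\right) = - 4 \left(-2 + 3\right) = \left(-4\right) 1 = -4$)
$I{\left(Y \right)} = 9$ ($I{\left(Y \right)} = 5 - -4 = 5 + 4 = 9$)
$F{\left(n \right)} = n + 2 n^{2}$ ($F{\left(n \right)} = \left(n^{2} + n n\right) + n = \left(n^{2} + n^{2}\right) + n = 2 n^{2} + n = n + 2 n^{2}$)
$\frac{259 + 925}{-3813 + F{\left(I{\left(-8 \right)} \right)}} = \frac{259 + 925}{-3813 + 9 \left(1 + 2 \cdot 9\right)} = \frac{1184}{-3813 + 9 \left(1 + 18\right)} = \frac{1184}{-3813 + 9 \cdot 19} = \frac{1184}{-3813 + 171} = \frac{1184}{-3642} = 1184 \left(- \frac{1}{3642}\right) = - \frac{592}{1821}$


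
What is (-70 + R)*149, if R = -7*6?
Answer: -16688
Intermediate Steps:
R = -42
(-70 + R)*149 = (-70 - 42)*149 = -112*149 = -16688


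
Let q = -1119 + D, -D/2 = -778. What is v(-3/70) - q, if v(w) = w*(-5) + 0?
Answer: -6115/14 ≈ -436.79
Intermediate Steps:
D = 1556 (D = -2*(-778) = 1556)
q = 437 (q = -1119 + 1556 = 437)
v(w) = -5*w (v(w) = -5*w + 0 = -5*w)
v(-3/70) - q = -(-15)/70 - 1*437 = -(-15)/70 - 437 = -5*(-3/70) - 437 = 3/14 - 437 = -6115/14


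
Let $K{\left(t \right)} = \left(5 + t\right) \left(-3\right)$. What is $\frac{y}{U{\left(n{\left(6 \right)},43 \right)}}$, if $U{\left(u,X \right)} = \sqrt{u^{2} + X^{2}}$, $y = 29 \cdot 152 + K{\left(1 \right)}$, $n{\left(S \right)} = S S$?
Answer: $\frac{878 \sqrt{3145}}{629} \approx 78.281$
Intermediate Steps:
$K{\left(t \right)} = -15 - 3 t$
$n{\left(S \right)} = S^{2}$
$y = 4390$ ($y = 29 \cdot 152 - 18 = 4408 - 18 = 4390$)
$U{\left(u,X \right)} = \sqrt{X^{2} + u^{2}}$
$\frac{y}{U{\left(n{\left(6 \right)},43 \right)}} = \frac{4390}{\sqrt{43^{2} + \left(6^{2}\right)^{2}}} = \frac{4390}{\sqrt{1849 + 36^{2}}} = \frac{4390}{\sqrt{1849 + 1296}} = \frac{4390}{\sqrt{3145}} = 4390 \frac{\sqrt{3145}}{3145} = \frac{878 \sqrt{3145}}{629}$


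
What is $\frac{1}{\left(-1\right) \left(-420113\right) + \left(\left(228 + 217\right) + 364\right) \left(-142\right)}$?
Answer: $\frac{1}{305235} \approx 3.2762 \cdot 10^{-6}$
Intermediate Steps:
$\frac{1}{\left(-1\right) \left(-420113\right) + \left(\left(228 + 217\right) + 364\right) \left(-142\right)} = \frac{1}{420113 + \left(445 + 364\right) \left(-142\right)} = \frac{1}{420113 + 809 \left(-142\right)} = \frac{1}{420113 - 114878} = \frac{1}{305235}$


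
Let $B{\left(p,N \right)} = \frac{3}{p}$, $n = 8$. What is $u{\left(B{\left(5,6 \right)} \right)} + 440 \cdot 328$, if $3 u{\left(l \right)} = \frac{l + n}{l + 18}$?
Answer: $\frac{40265323}{279} \approx 1.4432 \cdot 10^{5}$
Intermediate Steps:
$u{\left(l \right)} = \frac{8 + l}{3 \left(18 + l\right)}$ ($u{\left(l \right)} = \frac{\left(l + 8\right) \frac{1}{l + 18}}{3} = \frac{\left(8 + l\right) \frac{1}{18 + l}}{3} = \frac{\frac{1}{18 + l} \left(8 + l\right)}{3} = \frac{8 + l}{3 \left(18 + l\right)}$)
$u{\left(B{\left(5,6 \right)} \right)} + 440 \cdot 328 = \frac{8 + \frac{3}{5}}{3 \left(18 + \frac{3}{5}\right)} + 440 \cdot 328 = \frac{8 + 3 \cdot \frac{1}{5}}{3 \left(18 + 3 \cdot \frac{1}{5}\right)} + 144320 = \frac{8 + \frac{3}{5}}{3 \left(18 + \frac{3}{5}\right)} + 144320 = \frac{1}{3} \frac{1}{\frac{93}{5}} \cdot \frac{43}{5} + 144320 = \frac{1}{3} \cdot \frac{5}{93} \cdot \frac{43}{5} + 144320 = \frac{43}{279} + 144320 = \frac{40265323}{279}$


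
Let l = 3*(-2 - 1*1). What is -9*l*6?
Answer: 486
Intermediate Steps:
l = -9 (l = 3*(-2 - 1) = 3*(-3) = -9)
-9*l*6 = -9*(-9)*6 = 81*6 = 486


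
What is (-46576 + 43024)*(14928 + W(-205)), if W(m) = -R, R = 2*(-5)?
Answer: -53059776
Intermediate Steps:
R = -10
W(m) = 10 (W(m) = -1*(-10) = 10)
(-46576 + 43024)*(14928 + W(-205)) = (-46576 + 43024)*(14928 + 10) = -3552*14938 = -53059776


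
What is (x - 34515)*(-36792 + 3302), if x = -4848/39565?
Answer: 9146727332454/7913 ≈ 1.1559e+9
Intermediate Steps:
x = -4848/39565 (x = -4848*1/39565 = -4848/39565 ≈ -0.12253)
(x - 34515)*(-36792 + 3302) = (-4848/39565 - 34515)*(-36792 + 3302) = -1365590823/39565*(-33490) = 9146727332454/7913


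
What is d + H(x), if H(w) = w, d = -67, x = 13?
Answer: -54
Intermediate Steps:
d + H(x) = -67 + 13 = -54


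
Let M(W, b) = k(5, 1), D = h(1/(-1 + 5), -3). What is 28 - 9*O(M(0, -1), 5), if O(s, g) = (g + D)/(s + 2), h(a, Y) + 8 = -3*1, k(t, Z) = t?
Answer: 250/7 ≈ 35.714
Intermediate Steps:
h(a, Y) = -11 (h(a, Y) = -8 - 3*1 = -8 - 3 = -11)
D = -11
M(W, b) = 5
O(s, g) = (-11 + g)/(2 + s) (O(s, g) = (g - 11)/(s + 2) = (-11 + g)/(2 + s))
28 - 9*O(M(0, -1), 5) = 28 - 9*(-11 + 5)/(2 + 5) = 28 - 9*(-6)/7 = 28 - 9*(-6/7) = 28 + 54/7 = 250/7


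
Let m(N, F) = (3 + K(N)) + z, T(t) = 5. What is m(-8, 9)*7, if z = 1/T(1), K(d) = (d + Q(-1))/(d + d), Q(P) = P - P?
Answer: 259/10 ≈ 25.900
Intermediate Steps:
Q(P) = 0
K(d) = 1/2 (K(d) = (d + 0)/(d + d) = d/((2*d)) = d*(1/(2*d)) = 1/2)
z = 1/5 ≈ 0.20000
m(N, F) = 37/10 (m(N, F) = (3 + 1/2) + 1/5 = 7/2 + 1/5 = 37/10)
m(-8, 9)*7 = (37/10)*7 = 259/10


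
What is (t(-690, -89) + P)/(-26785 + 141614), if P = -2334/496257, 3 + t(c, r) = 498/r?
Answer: -1734449/23158163743 ≈ -7.4896e-5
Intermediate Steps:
t(c, r) = -3 + 498/r
P = -778/165419 (P = -2334*1/496257 = -778/165419 ≈ -0.0047032)
(t(-690, -89) + P)/(-26785 + 141614) = ((-3 + 498/(-89)) - 778/165419)/(-26785 + 141614) = ((-3 + 498*(-1/89)) - 778/165419)/114829 = ((-3 - 498/89) - 778/165419)*(1/114829) = (-765/89 - 778/165419)*(1/114829) = -126614777/14722291*1/114829 = -1734449/23158163743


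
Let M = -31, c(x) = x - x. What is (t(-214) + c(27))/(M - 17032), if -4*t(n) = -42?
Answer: -21/34126 ≈ -0.00061537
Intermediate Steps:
t(n) = 21/2 (t(n) = -1/4*(-42) = 21/2)
c(x) = 0
(t(-214) + c(27))/(M - 17032) = (21/2 + 0)/(-31 - 17032) = (21/2)/(-17063) = (21/2)*(-1/17063) = -21/34126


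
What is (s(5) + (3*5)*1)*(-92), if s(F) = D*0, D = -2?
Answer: -1380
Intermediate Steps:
s(F) = 0 (s(F) = -2*0 = 0)
(s(5) + (3*5)*1)*(-92) = (0 + (3*5)*1)*(-92) = (0 + 15*1)*(-92) = (0 + 15)*(-92) = 15*(-92) = -1380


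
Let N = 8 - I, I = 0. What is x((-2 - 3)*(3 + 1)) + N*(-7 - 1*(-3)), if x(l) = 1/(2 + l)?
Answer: -577/18 ≈ -32.056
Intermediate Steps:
N = 8 (N = 8 - 1*0 = 8 + 0 = 8)
x((-2 - 3)*(3 + 1)) + N*(-7 - 1*(-3)) = 1/(2 + (-2 - 3)*(3 + 1)) + 8*(-7 - 1*(-3)) = 1/(2 - 5*4) + 8*(-7 + 3) = 1/(2 - 20) + 8*(-4) = 1/(-18) - 32 = -1/18 - 32 = -577/18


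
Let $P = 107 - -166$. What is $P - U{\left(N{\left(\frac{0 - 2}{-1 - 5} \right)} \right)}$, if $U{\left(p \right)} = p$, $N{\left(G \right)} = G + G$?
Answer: $\frac{817}{3} \approx 272.33$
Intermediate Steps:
$N{\left(G \right)} = 2 G$
$P = 273$ ($P = 107 + 166 = 273$)
$P - U{\left(N{\left(\frac{0 - 2}{-1 - 5} \right)} \right)} = 273 - 2 \frac{0 - 2}{-1 - 5} = 273 - 2 \left(- \frac{2}{-6}\right) = 273 - 2 \left(\left(-2\right) \left(- \frac{1}{6}\right)\right) = 273 - 2 \cdot \frac{1}{3} = 273 - \frac{2}{3} = \frac{817}{3}$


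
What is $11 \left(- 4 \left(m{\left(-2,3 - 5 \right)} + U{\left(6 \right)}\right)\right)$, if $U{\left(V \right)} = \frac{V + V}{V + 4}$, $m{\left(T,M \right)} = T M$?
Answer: $- \frac{1144}{5} \approx -228.8$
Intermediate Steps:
$m{\left(T,M \right)} = M T$
$U{\left(V \right)} = \frac{2 V}{4 + V}$
$11 \left(- 4 \left(m{\left(-2,3 - 5 \right)} + U{\left(6 \right)}\right)\right) = 11 \left(- 4 \left(\left(3 - 5\right) \left(-2\right) + 2 \cdot 6 \frac{1}{4 + 6}\right)\right) = 11 \left(- 4 \left(\left(-2\right) \left(-2\right) + 2 \cdot 6 \cdot \frac{1}{10}\right)\right) = 11 \left(- 4 \left(4 + 2 \cdot 6 \cdot \frac{1}{10}\right)\right) = 11 \left(- 4 \left(4 + \frac{6}{5}\right)\right) = 11 \left(\left(-4\right) \frac{26}{5}\right) = 11 \left(- \frac{104}{5}\right) = - \frac{1144}{5}$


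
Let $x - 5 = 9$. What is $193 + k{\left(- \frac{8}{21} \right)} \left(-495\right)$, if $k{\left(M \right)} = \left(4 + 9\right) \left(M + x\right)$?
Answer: $- \frac{612119}{7} \approx -87446.0$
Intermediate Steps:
$x = 14$ ($x = 5 + 9 = 14$)
$k{\left(M \right)} = 182 + 13 M$ ($k{\left(M \right)} = \left(4 + 9\right) \left(M + 14\right) = 13 \left(14 + M\right) = 182 + 13 M$)
$193 + k{\left(- \frac{8}{21} \right)} \left(-495\right) = 193 + \left(182 + 13 \left(- \frac{8}{21}\right)\right) \left(-495\right) = 193 + \left(182 - \frac{104}{21}\right) \left(-495\right) = 193 + \frac{3718}{21} \left(-495\right) = 193 - \frac{613470}{7} = - \frac{612119}{7}$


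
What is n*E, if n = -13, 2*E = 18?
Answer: -117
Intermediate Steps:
E = 9 (E = (1/2)*18 = 9)
n*E = -13*9 = -117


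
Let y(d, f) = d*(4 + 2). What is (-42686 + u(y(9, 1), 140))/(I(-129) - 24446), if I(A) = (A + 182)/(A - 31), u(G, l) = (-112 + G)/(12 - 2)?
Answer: 6830688/3911413 ≈ 1.7463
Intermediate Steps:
y(d, f) = 6*d (y(d, f) = d*6 = 6*d)
u(G, l) = -56/5 + G/10 (u(G, l) = (-112 + G)/10 = (-112 + G)*(1/10) = -56/5 + G/10)
I(A) = (182 + A)/(-31 + A)
(-42686 + u(y(9, 1), 140))/(I(-129) - 24446) = (-42686 + (-56/5 + (6*9)/10))/((182 - 129)/(-31 - 129) - 24446) = (-42686 + (-56/5 + (1/10)*54))/(53/(-160) - 24446) = (-42686 + (-56/5 + 27/5))/(-1/160*53 - 24446) = (-42686 - 29/5)/(-53/160 - 24446) = -213459/(5*(-3911413/160)) = -213459/5*(-160/3911413) = 6830688/3911413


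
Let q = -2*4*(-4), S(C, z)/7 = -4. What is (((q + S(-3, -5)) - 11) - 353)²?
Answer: 129600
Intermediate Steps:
S(C, z) = -28 (S(C, z) = 7*(-4) = -28)
q = 32 (q = -8*(-4) = 32)
(((q + S(-3, -5)) - 11) - 353)² = (((32 - 28) - 11) - 353)² = ((4 - 11) - 353)² = (-7 - 353)² = (-360)² = 129600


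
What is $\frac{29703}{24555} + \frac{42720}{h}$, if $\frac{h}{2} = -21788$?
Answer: $\frac{10222847}{44583695} \approx 0.2293$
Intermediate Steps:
$h = -43576$ ($h = 2 \left(-21788\right) = -43576$)
$\frac{29703}{24555} + \frac{42720}{h} = \frac{29703}{24555} + \frac{42720}{-43576} = 29703 \cdot \frac{1}{24555} + 42720 \left(- \frac{1}{43576}\right) = \frac{9901}{8185} - \frac{5340}{5447} = \frac{10222847}{44583695}$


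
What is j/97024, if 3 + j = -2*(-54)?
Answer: 105/97024 ≈ 0.0010822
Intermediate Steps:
j = 105 (j = -3 - 2*(-54) = -3 + 108 = 105)
j/97024 = 105/97024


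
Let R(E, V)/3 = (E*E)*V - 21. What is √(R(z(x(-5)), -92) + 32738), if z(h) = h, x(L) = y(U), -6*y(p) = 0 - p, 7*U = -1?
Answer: √14409606/21 ≈ 180.76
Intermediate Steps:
U = -⅐ (U = (⅐)*(-1) = -⅐ ≈ -0.14286)
y(p) = p/6 (y(p) = -(0 - p)/6 = -(-1)*p/6 = p/6)
x(L) = -1/42 (x(L) = (⅙)*(-⅐) = -1/42)
R(E, V) = -63 + 3*V*E² (R(E, V) = 3*((E*E)*V - 21) = 3*(E²*V - 21) = 3*(V*E² - 21) = 3*(-21 + V*E²) = -63 + 3*V*E²)
√(R(z(x(-5)), -92) + 32738) = √((-63 + 3*(-92)*(-1/42)²) + 32738) = √((-63 + 3*(-92)*(1/1764)) + 32738) = √((-63 - 23/147) + 32738) = √(-9284/147 + 32738) = √(4803202/147) = √14409606/21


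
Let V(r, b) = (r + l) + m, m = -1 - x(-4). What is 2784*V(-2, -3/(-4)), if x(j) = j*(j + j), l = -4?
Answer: -108576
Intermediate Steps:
x(j) = 2*j**2 (x(j) = j*(2*j) = 2*j**2)
m = -33 (m = -1 - 2*(-4)**2 = -1 - 2*16 = -1 - 1*32 = -1 - 32 = -33)
V(r, b) = -37 + r (V(r, b) = (r - 4) - 33 = (-4 + r) - 33 = -37 + r)
2784*V(-2, -3/(-4)) = 2784*(-37 - 2) = 2784*(-39) = -108576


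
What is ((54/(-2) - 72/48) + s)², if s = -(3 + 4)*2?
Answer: 7225/4 ≈ 1806.3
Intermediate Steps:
s = -14 (s = -7*2 = -1*14 = -14)
((54/(-2) - 72/48) + s)² = ((54/(-2) - 72/48) - 14)² = ((54*(-½) - 72*1/48) - 14)² = ((-27 - 3/2) - 14)² = (-57/2 - 14)² = (-85/2)² = 7225/4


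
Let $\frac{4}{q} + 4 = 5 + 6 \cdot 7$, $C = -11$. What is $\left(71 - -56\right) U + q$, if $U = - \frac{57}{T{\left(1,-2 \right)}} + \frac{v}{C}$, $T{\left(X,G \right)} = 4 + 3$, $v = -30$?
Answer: $- \frac{2276929}{3311} \approx -687.69$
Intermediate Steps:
$T{\left(X,G \right)} = 7$
$U = - \frac{417}{77}$ ($U = - \frac{57}{7} - \frac{30}{-11} = \left(-57\right) \frac{1}{7} - - \frac{30}{11} = - \frac{57}{7} + \frac{30}{11} = - \frac{417}{77} \approx -5.4156$)
$q = \frac{4}{43}$ ($q = \frac{4}{-4 + \left(5 + 6 \cdot 7\right)} = \frac{4}{-4 + \left(5 + 42\right)} = \frac{4}{-4 + 47} = \frac{4}{43} \approx 0.093023$)
$\left(71 - -56\right) U + q = \left(71 - -56\right) \left(- \frac{417}{77}\right) + \frac{4}{43} = \left(71 + 56\right) \left(- \frac{417}{77}\right) + \frac{4}{43} = 127 \left(- \frac{417}{77}\right) + \frac{4}{43} = - \frac{52959}{77} + \frac{4}{43} = - \frac{2276929}{3311}$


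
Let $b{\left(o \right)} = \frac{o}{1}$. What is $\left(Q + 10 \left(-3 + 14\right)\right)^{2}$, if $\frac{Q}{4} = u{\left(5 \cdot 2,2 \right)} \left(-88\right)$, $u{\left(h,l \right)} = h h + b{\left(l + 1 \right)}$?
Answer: $1306533316$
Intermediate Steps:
$b{\left(o \right)} = o$ ($b{\left(o \right)} = o 1 = o$)
$u{\left(h,l \right)} = 1 + l + h^{2}$ ($u{\left(h,l \right)} = h h + \left(l + 1\right) = h^{2} + \left(1 + l\right) = 1 + l + h^{2}$)
$Q = -36256$ ($Q = 4 \left(1 + 2 + \left(5 \cdot 2\right)^{2}\right) \left(-88\right) = 4 \left(1 + 2 + 10^{2}\right) \left(-88\right) = 4 \left(1 + 2 + 100\right) \left(-88\right) = 4 \cdot 103 \left(-88\right) = 4 \left(-9064\right) = -36256$)
$\left(Q + 10 \left(-3 + 14\right)\right)^{2} = \left(-36256 + 10 \left(-3 + 14\right)\right)^{2} = \left(-36256 + 10 \cdot 11\right)^{2} = \left(-36256 + 110\right)^{2} = \left(-36146\right)^{2} = 1306533316$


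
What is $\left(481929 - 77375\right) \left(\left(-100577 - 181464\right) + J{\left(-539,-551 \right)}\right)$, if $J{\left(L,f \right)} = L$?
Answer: $-114318869320$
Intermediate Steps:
$\left(481929 - 77375\right) \left(\left(-100577 - 181464\right) + J{\left(-539,-551 \right)}\right) = \left(481929 - 77375\right) \left(\left(-100577 - 181464\right) - 539\right) = 404554 \left(-282041 - 539\right) = 404554 \left(-282580\right) = -114318869320$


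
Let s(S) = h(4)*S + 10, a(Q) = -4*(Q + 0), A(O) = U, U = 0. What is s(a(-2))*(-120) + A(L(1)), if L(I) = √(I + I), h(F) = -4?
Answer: 2640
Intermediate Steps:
L(I) = √2*√I (L(I) = √(2*I) = √2*√I)
A(O) = 0
a(Q) = -4*Q
s(S) = 10 - 4*S (s(S) = -4*S + 10 = 10 - 4*S)
s(a(-2))*(-120) + A(L(1)) = (10 - (-16)*(-2))*(-120) + 0 = (10 - 4*8)*(-120) + 0 = (10 - 32)*(-120) + 0 = -22*(-120) + 0 = 2640 + 0 = 2640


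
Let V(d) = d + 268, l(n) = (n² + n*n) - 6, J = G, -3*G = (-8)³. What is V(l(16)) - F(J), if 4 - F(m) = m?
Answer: 2822/3 ≈ 940.67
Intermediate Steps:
G = 512/3 (G = -⅓*(-8)³ = -⅓*(-512) = 512/3 ≈ 170.67)
J = 512/3 ≈ 170.67
F(m) = 4 - m
l(n) = -6 + 2*n² (l(n) = (n² + n²) - 6 = 2*n² - 6 = -6 + 2*n²)
V(d) = 268 + d
V(l(16)) - F(J) = (268 + (-6 + 2*16²)) - (4 - 1*512/3) = (268 + (-6 + 2*256)) - (4 - 512/3) = (268 + (-6 + 512)) - 1*(-500/3) = (268 + 506) + 500/3 = 774 + 500/3 = 2822/3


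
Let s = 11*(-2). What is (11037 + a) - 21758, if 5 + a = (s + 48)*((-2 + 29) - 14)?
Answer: -10388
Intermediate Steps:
s = -22
a = 333 (a = -5 + (-22 + 48)*((-2 + 29) - 14) = -5 + 26*(27 - 14) = -5 + 26*13 = -5 + 338 = 333)
(11037 + a) - 21758 = (11037 + 333) - 21758 = 11370 - 21758 = -10388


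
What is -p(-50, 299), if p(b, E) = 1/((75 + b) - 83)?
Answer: 1/58 ≈ 0.017241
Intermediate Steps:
p(b, E) = 1/(-8 + b)
-p(-50, 299) = -1/(-8 - 50) = -1/(-58) = -1*(-1/58) = 1/58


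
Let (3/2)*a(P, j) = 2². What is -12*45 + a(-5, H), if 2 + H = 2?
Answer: -1612/3 ≈ -537.33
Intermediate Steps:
H = 0 (H = -2 + 2 = 0)
a(P, j) = 8/3 (a(P, j) = (⅔)*2² = (⅔)*4 = 8/3)
-12*45 + a(-5, H) = -12*45 + 8/3 = -540 + 8/3 = -1612/3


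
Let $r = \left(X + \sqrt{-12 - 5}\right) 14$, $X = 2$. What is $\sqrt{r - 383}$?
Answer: $\sqrt{-355 + 14 i \sqrt{17}} \approx 1.5268 + 18.903 i$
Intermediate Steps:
$r = 28 + 14 i \sqrt{17}$ ($r = \left(2 + \sqrt{-12 - 5}\right) 14 = \left(2 + \sqrt{-17}\right) 14 = \left(2 + i \sqrt{17}\right) 14 = 28 + 14 i \sqrt{17} \approx 28.0 + 57.723 i$)
$\sqrt{r - 383} = \sqrt{\left(28 + 14 i \sqrt{17}\right) - 383} = \sqrt{-355 + 14 i \sqrt{17}}$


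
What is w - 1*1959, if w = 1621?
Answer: -338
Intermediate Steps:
w - 1*1959 = 1621 - 1*1959 = 1621 - 1959 = -338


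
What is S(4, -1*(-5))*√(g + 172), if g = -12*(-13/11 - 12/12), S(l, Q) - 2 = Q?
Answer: 14*√5995/11 ≈ 98.544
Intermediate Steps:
S(l, Q) = 2 + Q
g = 288/11 (g = -12*(-13*1/11 - 12*1/12) = -12*(-13/11 - 1) = -12*(-24/11) = 288/11 ≈ 26.182)
S(4, -1*(-5))*√(g + 172) = (2 - 1*(-5))*√(288/11 + 172) = (2 + 5)*√(2180/11) = 7*(2*√5995/11) = 14*√5995/11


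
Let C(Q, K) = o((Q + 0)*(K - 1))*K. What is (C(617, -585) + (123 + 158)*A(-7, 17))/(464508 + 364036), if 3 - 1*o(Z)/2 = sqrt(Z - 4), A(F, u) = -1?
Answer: -3791/828544 + 1755*I*sqrt(40174)/414272 ≈ -0.0045755 + 0.84911*I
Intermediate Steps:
o(Z) = 6 - 2*sqrt(-4 + Z) (o(Z) = 6 - 2*sqrt(Z - 4) = 6 - 2*sqrt(-4 + Z))
C(Q, K) = K*(6 - 2*sqrt(-4 + Q*(-1 + K))) (C(Q, K) = (6 - 2*sqrt(-4 + (Q + 0)*(K - 1)))*K = (6 - 2*sqrt(-4 + Q*(-1 + K)))*K = K*(6 - 2*sqrt(-4 + Q*(-1 + K))))
(C(617, -585) + (123 + 158)*A(-7, 17))/(464508 + 364036) = (2*(-585)*(3 - sqrt(-4 - 1*617 - 585*617)) + (123 + 158)*(-1))/(464508 + 364036) = (2*(-585)*(3 - sqrt(-4 - 617 - 360945)) + 281*(-1))/828544 = (2*(-585)*(3 - sqrt(-361566)) - 281)*(1/828544) = (2*(-585)*(3 - 3*I*sqrt(40174)) - 281)*(1/828544) = ((-3510 + 3510*I*sqrt(40174)) - 281)*(1/828544) = (-3791 + 3510*I*sqrt(40174))*(1/828544) = -3791/828544 + 1755*I*sqrt(40174)/414272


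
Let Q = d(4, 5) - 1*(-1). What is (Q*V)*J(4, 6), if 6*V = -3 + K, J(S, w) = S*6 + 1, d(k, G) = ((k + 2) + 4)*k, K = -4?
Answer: -7175/6 ≈ -1195.8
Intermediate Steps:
d(k, G) = k*(6 + k) (d(k, G) = ((2 + k) + 4)*k = (6 + k)*k = k*(6 + k))
J(S, w) = 1 + 6*S (J(S, w) = 6*S + 1 = 1 + 6*S)
V = -7/6 (V = (-3 - 4)/6 = (1/6)*(-7) = -7/6 ≈ -1.1667)
Q = 41 (Q = 4*(6 + 4) - 1*(-1) = 4*10 + 1 = 40 + 1 = 41)
(Q*V)*J(4, 6) = (41*(-7/6))*(1 + 6*4) = -287*(1 + 24)/6 = -287/6*25 = -7175/6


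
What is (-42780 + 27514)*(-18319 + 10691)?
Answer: 116449048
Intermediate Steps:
(-42780 + 27514)*(-18319 + 10691) = -15266*(-7628) = 116449048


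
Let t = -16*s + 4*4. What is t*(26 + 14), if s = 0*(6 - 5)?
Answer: 640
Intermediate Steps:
s = 0 (s = 0*1 = 0)
t = 16 (t = -16*0 + 4*4 = 0 + 16 = 16)
t*(26 + 14) = 16*(26 + 14) = 16*40 = 640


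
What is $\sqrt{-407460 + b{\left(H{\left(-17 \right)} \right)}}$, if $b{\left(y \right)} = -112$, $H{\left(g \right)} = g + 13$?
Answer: $2 i \sqrt{101893} \approx 638.41 i$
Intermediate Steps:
$H{\left(g \right)} = 13 + g$
$\sqrt{-407460 + b{\left(H{\left(-17 \right)} \right)}} = \sqrt{-407460 - 112} = \sqrt{-407572} = 2 i \sqrt{101893}$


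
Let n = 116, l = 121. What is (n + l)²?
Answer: 56169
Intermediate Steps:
(n + l)² = (116 + 121)² = 237² = 56169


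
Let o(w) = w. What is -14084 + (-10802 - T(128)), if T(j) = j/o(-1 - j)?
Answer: -3210166/129 ≈ -24885.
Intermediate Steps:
T(j) = j/(-1 - j)
-14084 + (-10802 - T(128)) = -14084 + (-10802 - (-1)*128/(1 + 128)) = -14084 + (-10802 - (-1)*128/129) = -14084 + (-10802 - 1*(-128/129)) = -14084 + (-10802 + 128/129) = -14084 - 1393330/129 = -3210166/129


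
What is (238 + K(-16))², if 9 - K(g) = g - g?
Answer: 61009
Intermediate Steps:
K(g) = 9 (K(g) = 9 - (g - g) = 9 - 1*0 = 9 + 0 = 9)
(238 + K(-16))² = (238 + 9)² = 247² = 61009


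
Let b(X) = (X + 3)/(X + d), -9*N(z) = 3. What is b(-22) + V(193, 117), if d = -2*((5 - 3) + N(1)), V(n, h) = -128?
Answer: -509/4 ≈ -127.25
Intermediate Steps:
N(z) = -1/3 (N(z) = -1/9*3 = -1/3)
d = -10/3 (d = -2*((5 - 3) - 1/3) = -2*(2 - 1/3) = -2*5/3 = -10/3 ≈ -3.3333)
b(X) = (3 + X)/(-10/3 + X) (b(X) = (X + 3)/(X - 10/3) = (3 + X)/(-10/3 + X))
b(-22) + V(193, 117) = 3*(3 - 22)/(-10 + 3*(-22)) - 128 = 3*(-19)/(-10 - 66) - 128 = 3*(-19)/(-76) - 128 = 3*(-1/76)*(-19) - 128 = 3/4 - 128 = -509/4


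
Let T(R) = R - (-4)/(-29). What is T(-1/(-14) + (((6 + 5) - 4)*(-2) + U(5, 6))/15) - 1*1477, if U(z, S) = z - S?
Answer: -600095/406 ≈ -1478.1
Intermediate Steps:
T(R) = -4/29 + R (T(R) = R - (-4)*(-1)/29 = R - 1*4/29 = R - 4/29 = -4/29 + R)
T(-1/(-14) + (((6 + 5) - 4)*(-2) + U(5, 6))/15) - 1*1477 = (-4/29 + (-1/(-14) + (((6 + 5) - 4)*(-2) + (5 - 1*6))/15)) - 1*1477 = (-4/29 + (-1*(-1/14) + ((11 - 4)*(-2) + (5 - 6))*(1/15))) - 1477 = (-4/29 + (1/14 + (7*(-2) - 1)*(1/15))) - 1477 = (-4/29 + (1/14 + (-14 - 1)*(1/15))) - 1477 = (-4/29 + (1/14 - 15*1/15)) - 1477 = (-4/29 + (1/14 - 1)) - 1477 = (-4/29 - 13/14) - 1477 = -433/406 - 1477 = -600095/406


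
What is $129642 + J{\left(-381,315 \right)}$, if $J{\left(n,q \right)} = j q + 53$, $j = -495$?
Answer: $-26230$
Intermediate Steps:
$J{\left(n,q \right)} = 53 - 495 q$ ($J{\left(n,q \right)} = - 495 q + 53 = 53 - 495 q$)
$129642 + J{\left(-381,315 \right)} = 129642 + \left(53 - 155925\right) = 129642 - 155872 = -26230$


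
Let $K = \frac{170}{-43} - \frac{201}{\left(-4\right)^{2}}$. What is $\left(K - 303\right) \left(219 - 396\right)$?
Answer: $\frac{38909379}{688} \approx 56554.0$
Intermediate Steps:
$K = - \frac{11363}{688}$ ($K = 170 \left(- \frac{1}{43}\right) - \frac{201}{16} = - \frac{170}{43} - \frac{201}{16} = - \frac{11363}{688} \approx -16.516$)
$\left(K - 303\right) \left(219 - 396\right) = \left(- \frac{11363}{688} - 303\right) \left(219 - 396\right) = \left(- \frac{219827}{688}\right) \left(-177\right) = \frac{38909379}{688}$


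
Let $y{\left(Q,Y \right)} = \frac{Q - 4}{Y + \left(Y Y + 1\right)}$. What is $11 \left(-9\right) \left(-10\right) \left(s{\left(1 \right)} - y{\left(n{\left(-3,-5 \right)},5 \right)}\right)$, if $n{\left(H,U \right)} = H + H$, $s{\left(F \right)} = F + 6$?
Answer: $\frac{224730}{31} \approx 7249.4$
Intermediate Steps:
$s{\left(F \right)} = 6 + F$
$n{\left(H,U \right)} = 2 H$
$y{\left(Q,Y \right)} = \frac{-4 + Q}{1 + Y + Y^{2}}$ ($y{\left(Q,Y \right)} = \frac{-4 + Q}{Y + \left(Y^{2} + 1\right)} = \frac{-4 + Q}{Y + \left(1 + Y^{2}\right)} = \frac{-4 + Q}{1 + Y + Y^{2}}$)
$11 \left(-9\right) \left(-10\right) \left(s{\left(1 \right)} - y{\left(n{\left(-3,-5 \right)},5 \right)}\right) = 11 \left(-9\right) \left(-10\right) \left(\left(6 + 1\right) - \frac{-4 + 2 \left(-3\right)}{1 + 5 + 5^{2}}\right) = \left(-99\right) \left(-10\right) \left(7 - \frac{-4 - 6}{1 + 5 + 25}\right) = 990 \left(7 - \frac{1}{31} \left(-10\right)\right) = 990 \left(7 - - \frac{10}{31}\right) = 990 \left(7 + \frac{10}{31}\right) = 990 \cdot \frac{227}{31} = \frac{224730}{31}$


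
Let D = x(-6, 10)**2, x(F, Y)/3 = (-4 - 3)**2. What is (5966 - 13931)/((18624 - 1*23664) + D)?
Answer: -885/1841 ≈ -0.48072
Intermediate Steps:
x(F, Y) = 147 (x(F, Y) = 3*(-4 - 3)**2 = 3*(-7)**2 = 3*49 = 147)
D = 21609 (D = 147**2 = 21609)
(5966 - 13931)/((18624 - 1*23664) + D) = (5966 - 13931)/((18624 - 1*23664) + 21609) = -7965/((18624 - 23664) + 21609) = -7965/(-5040 + 21609) = -7965/16569 = -7965*1/16569 = -885/1841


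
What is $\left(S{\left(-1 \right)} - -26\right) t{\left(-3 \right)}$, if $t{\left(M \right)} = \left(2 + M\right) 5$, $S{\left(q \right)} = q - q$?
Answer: $-130$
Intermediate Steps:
$S{\left(q \right)} = 0$
$t{\left(M \right)} = 10 + 5 M$
$\left(S{\left(-1 \right)} - -26\right) t{\left(-3 \right)} = \left(0 - -26\right) \left(10 + 5 \left(-3\right)\right) = \left(0 + 26\right) \left(10 - 15\right) = 26 \left(-5\right) = -130$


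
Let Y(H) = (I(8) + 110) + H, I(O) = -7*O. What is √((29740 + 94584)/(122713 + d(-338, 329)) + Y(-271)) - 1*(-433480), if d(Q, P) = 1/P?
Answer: 433480 + I*√9779075931945215/6728763 ≈ 4.3348e+5 + 14.696*I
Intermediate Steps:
Y(H) = 54 + H (Y(H) = (-7*8 + 110) + H = (-56 + 110) + H = 54 + H)
√((29740 + 94584)/(122713 + d(-338, 329)) + Y(-271)) - 1*(-433480) = √((29740 + 94584)/(122713 + 1/329) + (54 - 271)) - 1*(-433480) = √(124324/(122713 + 1/329) - 217) + 433480 = √(124324/(40372578/329) - 217) + 433480 = √(124324*(329/40372578) - 217) + 433480 = √(20451298/20186289 - 217) + 433480 = √(-4359973415/20186289) + 433480 = I*√9779075931945215/6728763 + 433480 = 433480 + I*√9779075931945215/6728763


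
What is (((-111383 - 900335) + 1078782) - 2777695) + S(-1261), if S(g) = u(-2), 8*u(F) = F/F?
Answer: -21685047/8 ≈ -2.7106e+6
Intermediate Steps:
u(F) = ⅛ (u(F) = (F/F)/8 = (⅛)*1 = ⅛)
S(g) = ⅛
(((-111383 - 900335) + 1078782) - 2777695) + S(-1261) = (((-111383 - 900335) + 1078782) - 2777695) + ⅛ = ((-1011718 + 1078782) - 2777695) + ⅛ = (67064 - 2777695) + ⅛ = -2710631 + ⅛ = -21685047/8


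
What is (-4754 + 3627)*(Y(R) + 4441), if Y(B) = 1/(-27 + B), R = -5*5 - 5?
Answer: -285284272/57 ≈ -5.0050e+6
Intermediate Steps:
R = -30 (R = -25 - 5 = -30)
(-4754 + 3627)*(Y(R) + 4441) = (-4754 + 3627)*(1/(-27 - 30) + 4441) = -1127*(1/(-57) + 4441) = -1127*(-1/57 + 4441) = -1127*253136/57 = -285284272/57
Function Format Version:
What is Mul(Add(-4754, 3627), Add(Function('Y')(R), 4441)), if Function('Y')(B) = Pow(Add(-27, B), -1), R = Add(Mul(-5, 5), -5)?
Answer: Rational(-285284272, 57) ≈ -5.0050e+6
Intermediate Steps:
R = -30 (R = Add(-25, -5) = -30)
Mul(Add(-4754, 3627), Add(Function('Y')(R), 4441)) = Mul(Add(-4754, 3627), Add(Pow(Add(-27, -30), -1), 4441)) = Mul(-1127, Add(Pow(-57, -1), 4441)) = Mul(-1127, Add(Rational(-1, 57), 4441)) = Mul(-1127, Rational(253136, 57)) = Rational(-285284272, 57)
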